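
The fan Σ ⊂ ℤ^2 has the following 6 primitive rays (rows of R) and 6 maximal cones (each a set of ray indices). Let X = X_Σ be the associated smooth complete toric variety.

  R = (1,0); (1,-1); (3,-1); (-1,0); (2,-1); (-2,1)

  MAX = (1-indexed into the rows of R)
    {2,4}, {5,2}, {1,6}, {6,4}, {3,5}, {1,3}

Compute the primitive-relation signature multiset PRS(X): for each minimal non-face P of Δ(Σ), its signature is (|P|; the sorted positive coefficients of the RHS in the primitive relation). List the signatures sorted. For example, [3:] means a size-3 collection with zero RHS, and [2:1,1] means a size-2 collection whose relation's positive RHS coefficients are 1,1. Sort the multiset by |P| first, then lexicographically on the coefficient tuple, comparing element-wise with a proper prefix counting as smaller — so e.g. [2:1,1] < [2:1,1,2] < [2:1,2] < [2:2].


The 9 primitive collections of Σ (r=6, n=2):

  P = {1,4}:  v_{1} + v_{4} = 0  →  sig = [2:]
  P = {5,6}:  v_{5} + v_{6} = 0  →  sig = [2:]
  P = {1,2}:  v_{1} + v_{2} = v_{5}  →  sig = [2:1]
  P = {1,5}:  v_{1} + v_{5} = v_{3}  →  sig = [2:1]
  P = {2,6}:  v_{2} + v_{6} = v_{4}  →  sig = [2:1]
  P = {3,4}:  v_{3} + v_{4} = v_{5}  →  sig = [2:1]
  P = {3,6}:  v_{3} + v_{6} = v_{1}  →  sig = [2:1]
  P = {4,5}:  v_{4} + v_{5} = v_{2}  →  sig = [2:1]
  P = {2,3}:  v_{2} + v_{3} = 2·v_{5}  →  sig = [2:2]

so the primitive-relation signature multiset is
[[2:], [2:], [2:1], [2:1], [2:1], [2:1], [2:1], [2:1], [2:2]]


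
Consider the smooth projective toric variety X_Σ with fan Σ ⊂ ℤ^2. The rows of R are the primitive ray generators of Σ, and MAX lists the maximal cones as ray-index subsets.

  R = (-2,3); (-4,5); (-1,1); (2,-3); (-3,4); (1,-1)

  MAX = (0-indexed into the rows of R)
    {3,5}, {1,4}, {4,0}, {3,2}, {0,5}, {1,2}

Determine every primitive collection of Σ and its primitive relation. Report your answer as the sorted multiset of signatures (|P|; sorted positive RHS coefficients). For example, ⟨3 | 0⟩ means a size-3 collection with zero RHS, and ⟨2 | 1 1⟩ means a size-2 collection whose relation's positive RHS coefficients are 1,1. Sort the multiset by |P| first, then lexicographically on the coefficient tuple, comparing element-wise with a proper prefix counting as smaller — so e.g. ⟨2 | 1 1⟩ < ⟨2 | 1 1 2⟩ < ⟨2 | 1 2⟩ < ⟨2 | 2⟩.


9 collections generate NE(X_Σ); each relation:

  P={0,3}:  v_{0} + v_{3} = 0  ⟹  sig = ⟨2 | 0⟩
  P={2,5}:  v_{2} + v_{5} = 0  ⟹  sig = ⟨2 | 0⟩
  P={0,2}:  v_{0} + v_{2} = v_{4}  ⟹  sig = ⟨2 | 1⟩
  P={1,5}:  v_{1} + v_{5} = v_{4}  ⟹  sig = ⟨2 | 1⟩
  P={2,4}:  v_{2} + v_{4} = v_{1}  ⟹  sig = ⟨2 | 1⟩
  P={3,4}:  v_{3} + v_{4} = v_{2}  ⟹  sig = ⟨2 | 1⟩
  P={4,5}:  v_{4} + v_{5} = v_{0}  ⟹  sig = ⟨2 | 1⟩
  P={0,1}:  v_{0} + v_{1} = 2·v_{4}  ⟹  sig = ⟨2 | 2⟩
  P={1,3}:  v_{1} + v_{3} = 2·v_{2}  ⟹  sig = ⟨2 | 2⟩

Hence PRS(X_Σ) =
    |P|=2: 9 collections, coeffs (), (), (1), (1), (1), (1), (1), (2), (2)


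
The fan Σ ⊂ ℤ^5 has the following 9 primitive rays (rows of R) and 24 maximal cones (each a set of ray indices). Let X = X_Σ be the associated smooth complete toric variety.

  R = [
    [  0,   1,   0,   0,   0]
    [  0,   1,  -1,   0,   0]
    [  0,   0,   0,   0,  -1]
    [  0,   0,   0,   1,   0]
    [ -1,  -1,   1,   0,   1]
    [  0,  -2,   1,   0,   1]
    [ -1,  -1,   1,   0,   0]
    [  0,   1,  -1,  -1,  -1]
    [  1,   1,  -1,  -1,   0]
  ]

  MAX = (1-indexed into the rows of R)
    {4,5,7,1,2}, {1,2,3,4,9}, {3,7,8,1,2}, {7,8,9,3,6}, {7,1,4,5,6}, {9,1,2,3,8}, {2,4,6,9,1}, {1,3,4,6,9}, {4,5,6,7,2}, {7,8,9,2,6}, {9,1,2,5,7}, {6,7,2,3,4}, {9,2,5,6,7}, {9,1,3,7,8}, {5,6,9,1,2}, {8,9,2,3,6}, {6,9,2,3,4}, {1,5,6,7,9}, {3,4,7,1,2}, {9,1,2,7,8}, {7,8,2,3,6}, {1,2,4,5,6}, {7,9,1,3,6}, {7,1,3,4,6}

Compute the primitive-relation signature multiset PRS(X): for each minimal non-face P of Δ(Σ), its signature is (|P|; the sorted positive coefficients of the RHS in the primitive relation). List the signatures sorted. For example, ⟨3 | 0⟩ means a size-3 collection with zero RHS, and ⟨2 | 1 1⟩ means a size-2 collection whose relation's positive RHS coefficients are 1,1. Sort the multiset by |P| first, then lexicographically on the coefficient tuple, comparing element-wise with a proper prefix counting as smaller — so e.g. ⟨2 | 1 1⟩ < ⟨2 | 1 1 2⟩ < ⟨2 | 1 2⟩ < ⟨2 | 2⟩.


The 9 primitive collections of Σ (r=9, n=5):

  • {3,5}:  v_{3} + v_{5} = v_{7}  →  sig = ⟨2 | 1⟩
  • {4,8}:  v_{4} + v_{8} = v_{2} + v_{3}  →  sig = ⟨2 | 1 1⟩
  • {5,8}:  v_{5} + v_{8} = v_{2} + 2·v_{7} + v_{9}  →  sig = ⟨2 | 1 1 2⟩
  • {4,7,9}:  v_{4} + v_{7} + v_{9} = 0  →  sig = ⟨3 | 0⟩
  • {1,6,8}:  v_{1} + v_{6} + v_{8} = v_{7} + v_{9}  →  sig = ⟨3 | 1 1⟩
  • {4,5,9}:  v_{4} + v_{5} + v_{9} = v_{1} + v_{2} + v_{6}  →  sig = ⟨3 | 1 1 1⟩
  • {1,2,3,6}:  v_{1} + v_{2} + v_{3} + v_{6} = 0  →  sig = ⟨4 | 0⟩
  • {1,2,6,7}:  v_{1} + v_{2} + v_{6} + v_{7} = v_{5}  →  sig = ⟨4 | 1⟩
  • {2,3,7,9}:  v_{2} + v_{3} + v_{7} + v_{9} = v_{8}  →  sig = ⟨4 | 1⟩

Signatures (|P|; sorted positive RHS coefficients), sorted:
    |P|=2: 3 collections, coeffs (1), (1,1), (1,1,2)
    |P|=3: 3 collections, coeffs (), (1,1), (1,1,1)
    |P|=4: 3 collections, coeffs (), (1), (1)


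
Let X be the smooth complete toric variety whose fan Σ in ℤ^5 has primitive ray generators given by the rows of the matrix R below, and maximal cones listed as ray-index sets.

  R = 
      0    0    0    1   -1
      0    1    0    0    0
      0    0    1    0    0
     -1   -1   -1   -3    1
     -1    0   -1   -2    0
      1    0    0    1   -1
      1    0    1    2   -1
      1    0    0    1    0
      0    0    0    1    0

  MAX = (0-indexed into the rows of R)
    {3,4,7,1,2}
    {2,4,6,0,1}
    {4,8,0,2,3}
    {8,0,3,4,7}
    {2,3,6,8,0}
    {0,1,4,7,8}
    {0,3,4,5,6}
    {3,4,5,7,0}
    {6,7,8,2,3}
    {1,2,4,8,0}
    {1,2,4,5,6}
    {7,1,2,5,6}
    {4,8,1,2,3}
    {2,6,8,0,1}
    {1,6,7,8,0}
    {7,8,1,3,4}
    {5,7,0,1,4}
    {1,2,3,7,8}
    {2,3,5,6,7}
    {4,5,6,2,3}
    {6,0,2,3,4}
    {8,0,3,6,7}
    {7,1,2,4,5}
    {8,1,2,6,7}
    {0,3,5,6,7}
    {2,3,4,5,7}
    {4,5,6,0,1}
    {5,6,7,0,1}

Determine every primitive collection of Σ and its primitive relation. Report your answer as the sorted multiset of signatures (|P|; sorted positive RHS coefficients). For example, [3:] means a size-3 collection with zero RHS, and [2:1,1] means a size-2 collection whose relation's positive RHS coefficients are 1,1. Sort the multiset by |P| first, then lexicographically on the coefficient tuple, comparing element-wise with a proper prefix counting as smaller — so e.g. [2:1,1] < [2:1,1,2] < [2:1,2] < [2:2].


Minimal non-faces — 9 found among 9 rays, 28 max cones:

  P = {5,8}:  v_{5} + v_{8} = v_{0} + v_{7}  so sig = [2:1,1]
  P = {0,1,3}:  v_{0} + v_{1} + v_{3} = v_{4}  so sig = [3:1]
  P = {0,2,7}:  v_{0} + v_{2} + v_{7} = v_{6}  so sig = [3:1]
  P = {4,6,7}:  v_{4} + v_{6} + v_{7} = v_{5}  so sig = [3:1]
  P = {4,6,8}:  v_{4} + v_{6} + v_{8} = v_{0}  so sig = [3:1]
  P = {1,3,6}:  v_{1} + v_{3} + v_{6} = v_{2} + v_{4} + v_{7}  so sig = [3:1,1,1]
  P = {0,2,5}:  v_{0} + v_{2} + v_{5} = v_{4} + 2·v_{6}  so sig = [3:1,2]
  P = {1,3,5}:  v_{1} + v_{3} + v_{5} = v_{2} + 2·v_{4} + 2·v_{7}  so sig = [3:1,2,2]
  P = {2,4,7,8}:  v_{2} + v_{4} + v_{7} + v_{8} = 0  so sig = [4:]

so the primitive-relation signature multiset is
[[2:1,1], [3:1], [3:1], [3:1], [3:1], [3:1,1,1], [3:1,2], [3:1,2,2], [4:]]


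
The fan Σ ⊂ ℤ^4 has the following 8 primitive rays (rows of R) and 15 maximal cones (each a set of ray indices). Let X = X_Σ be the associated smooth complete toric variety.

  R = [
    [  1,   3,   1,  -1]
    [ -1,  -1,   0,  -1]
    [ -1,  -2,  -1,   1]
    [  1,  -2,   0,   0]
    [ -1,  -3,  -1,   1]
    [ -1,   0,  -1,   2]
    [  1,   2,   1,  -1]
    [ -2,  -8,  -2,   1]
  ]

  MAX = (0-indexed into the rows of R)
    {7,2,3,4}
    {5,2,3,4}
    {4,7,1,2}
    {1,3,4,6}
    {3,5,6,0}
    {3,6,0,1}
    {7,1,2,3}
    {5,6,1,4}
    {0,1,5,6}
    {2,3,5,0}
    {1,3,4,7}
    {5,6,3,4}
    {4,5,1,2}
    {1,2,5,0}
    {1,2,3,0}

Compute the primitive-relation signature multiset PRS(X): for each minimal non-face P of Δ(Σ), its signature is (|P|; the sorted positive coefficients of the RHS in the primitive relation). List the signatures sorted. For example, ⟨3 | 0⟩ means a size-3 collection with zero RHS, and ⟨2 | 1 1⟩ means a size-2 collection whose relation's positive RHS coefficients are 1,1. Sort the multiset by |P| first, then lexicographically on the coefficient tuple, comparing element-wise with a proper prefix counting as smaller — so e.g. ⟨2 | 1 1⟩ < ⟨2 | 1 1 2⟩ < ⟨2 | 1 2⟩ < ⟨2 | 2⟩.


The 7 primitive collections of Σ (r=8, n=4):

  P={0,4}:  v_{0} + v_{4} = 0 — sig = ⟨2 | 0⟩
  P={2,6}:  v_{2} + v_{6} = 0 — sig = ⟨2 | 0⟩
  P={0,7}:  v_{0} + v_{7} = v_{1} + v_{2} + v_{3} — sig = ⟨2 | 1 1 1⟩
  P={6,7}:  v_{6} + v_{7} = v_{1} + v_{3} + v_{4} — sig = ⟨2 | 1 1 1⟩
  P={5,7}:  v_{5} + v_{7} = v_{2} + 2·v_{4} — sig = ⟨2 | 1 2⟩
  P={1,3,5}:  v_{1} + v_{3} + v_{5} = v_{4} — sig = ⟨3 | 1⟩
  P={1,2,3,4}:  v_{1} + v_{2} + v_{3} + v_{4} = v_{7} — sig = ⟨4 | 1⟩

Sorted signature multiset PRS(X):
[⟨2 | 0⟩, ⟨2 | 0⟩, ⟨2 | 1 1 1⟩, ⟨2 | 1 1 1⟩, ⟨2 | 1 2⟩, ⟨3 | 1⟩, ⟨4 | 1⟩]


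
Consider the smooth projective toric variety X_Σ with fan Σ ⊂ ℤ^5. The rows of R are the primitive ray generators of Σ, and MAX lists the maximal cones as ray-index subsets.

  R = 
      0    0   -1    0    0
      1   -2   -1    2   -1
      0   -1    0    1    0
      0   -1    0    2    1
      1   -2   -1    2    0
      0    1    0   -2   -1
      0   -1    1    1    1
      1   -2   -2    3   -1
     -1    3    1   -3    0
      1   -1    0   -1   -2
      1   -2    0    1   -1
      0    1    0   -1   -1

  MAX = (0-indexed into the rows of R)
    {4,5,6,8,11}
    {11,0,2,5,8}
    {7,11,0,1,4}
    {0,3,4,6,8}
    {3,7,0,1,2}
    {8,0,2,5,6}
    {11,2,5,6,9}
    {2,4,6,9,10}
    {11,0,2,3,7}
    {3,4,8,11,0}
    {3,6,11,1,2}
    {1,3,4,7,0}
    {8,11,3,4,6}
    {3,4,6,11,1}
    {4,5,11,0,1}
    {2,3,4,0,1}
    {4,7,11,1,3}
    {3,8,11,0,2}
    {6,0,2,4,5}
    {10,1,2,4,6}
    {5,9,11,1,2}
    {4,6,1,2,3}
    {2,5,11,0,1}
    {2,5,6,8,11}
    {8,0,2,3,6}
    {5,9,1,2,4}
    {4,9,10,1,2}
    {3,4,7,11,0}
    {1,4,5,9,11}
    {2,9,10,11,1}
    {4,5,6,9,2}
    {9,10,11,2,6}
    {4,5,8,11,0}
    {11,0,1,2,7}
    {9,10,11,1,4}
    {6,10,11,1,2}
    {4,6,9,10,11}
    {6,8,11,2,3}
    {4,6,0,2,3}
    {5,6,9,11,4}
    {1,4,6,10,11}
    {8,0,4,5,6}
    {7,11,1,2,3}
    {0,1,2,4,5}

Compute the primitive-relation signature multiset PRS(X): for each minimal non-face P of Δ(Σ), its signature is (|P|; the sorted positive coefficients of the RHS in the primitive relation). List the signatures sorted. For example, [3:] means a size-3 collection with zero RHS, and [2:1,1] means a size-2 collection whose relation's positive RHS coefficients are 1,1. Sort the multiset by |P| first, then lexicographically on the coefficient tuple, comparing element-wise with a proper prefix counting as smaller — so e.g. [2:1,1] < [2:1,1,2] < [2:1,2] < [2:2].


Δ(Σ) — 12 vertices, 22 min non-faces:

  P = {3,5}:  v_{3} + v_{5} = 0  ⇒ sig = [2:]
  P = {1,8}:  v_{1} + v_{8} = v_{11}  ⇒ sig = [2:1]
  P = {3,9}:  v_{3} + v_{9} = v_{10}  ⇒ sig = [2:1]
  P = {5,10}:  v_{5} + v_{10} = v_{9}  ⇒ sig = [2:1]
  P = {3,10}:  v_{3} + v_{10} = v_{1} + v_{6}  ⇒ sig = [2:1,1]
  P = {6,7}:  v_{6} + v_{7} = v_{1} + v_{3}  ⇒ sig = [2:1,1]
  P = {0,10}:  v_{0} + v_{10} = v_{2} + v_{4} + v_{5}  ⇒ sig = [2:1,1,1]
  P = {5,7}:  v_{5} + v_{7} = v_{0} + v_{1} + v_{11}  ⇒ sig = [2:1,1,1]
  P = {8,10}:  v_{8} + v_{10} = v_{5} + v_{6} + v_{11}  ⇒ sig = [2:1,1,1]
  P = {0,9}:  v_{0} + v_{9} = v_{2} + v_{4} + 2·v_{5}  ⇒ sig = [2:1,1,2]
  P = {7,8}:  v_{7} + v_{8} = v_{0} + v_{3} + 2·v_{11}  ⇒ sig = [2:1,1,2]
  P = {8,9}:  v_{8} + v_{9} = 2·v_{5} + v_{6} + v_{11}  ⇒ sig = [2:1,1,2]
  P = {7,9}:  v_{7} + v_{9} = 2·v_{1} + v_{5}  ⇒ sig = [2:1,2]
  P = {7,10}:  v_{7} + v_{10} = 2·v_{1}  ⇒ sig = [2:2]
  P = {0,6,11}:  v_{0} + v_{6} + v_{11} = 0  ⇒ sig = [3:]
  P = {2,4,8}:  v_{2} + v_{4} + v_{8} = 0  ⇒ sig = [3:]
  P = {1,5,6}:  v_{1} + v_{5} + v_{6} = v_{10}  ⇒ sig = [3:1]
  P = {2,4,11}:  v_{2} + v_{4} + v_{11} = v_{1}  ⇒ sig = [3:1]
  P = {0,1,6}:  v_{0} + v_{1} + v_{6} = v_{2} + v_{4}  ⇒ sig = [3:1,1]
  P = {2,4,7}:  v_{2} + v_{4} + v_{7} = v_{0} + 2·v_{1} + v_{3}  ⇒ sig = [3:1,1,2]
  P = {1,6,9}:  v_{1} + v_{6} + v_{9} = 2·v_{10}  ⇒ sig = [3:2]
  P = {0,1,3,11}:  v_{0} + v_{1} + v_{3} + v_{11} = v_{7}  ⇒ sig = [4:1]

Hence PRS(X_Σ) =
    |P|=2: 14 collections, coeffs (), (1), (1), (1), (1,1), (1,1), (1,1,1), (1,1,1), (1,1,1), (1,1,2), (1,1,2), (1,1,2), (1,2), (2)
    |P|=3: 7 collections, coeffs (), (), (1), (1), (1,1), (1,1,2), (2)
    |P|=4: 1 collection, coeffs (1)


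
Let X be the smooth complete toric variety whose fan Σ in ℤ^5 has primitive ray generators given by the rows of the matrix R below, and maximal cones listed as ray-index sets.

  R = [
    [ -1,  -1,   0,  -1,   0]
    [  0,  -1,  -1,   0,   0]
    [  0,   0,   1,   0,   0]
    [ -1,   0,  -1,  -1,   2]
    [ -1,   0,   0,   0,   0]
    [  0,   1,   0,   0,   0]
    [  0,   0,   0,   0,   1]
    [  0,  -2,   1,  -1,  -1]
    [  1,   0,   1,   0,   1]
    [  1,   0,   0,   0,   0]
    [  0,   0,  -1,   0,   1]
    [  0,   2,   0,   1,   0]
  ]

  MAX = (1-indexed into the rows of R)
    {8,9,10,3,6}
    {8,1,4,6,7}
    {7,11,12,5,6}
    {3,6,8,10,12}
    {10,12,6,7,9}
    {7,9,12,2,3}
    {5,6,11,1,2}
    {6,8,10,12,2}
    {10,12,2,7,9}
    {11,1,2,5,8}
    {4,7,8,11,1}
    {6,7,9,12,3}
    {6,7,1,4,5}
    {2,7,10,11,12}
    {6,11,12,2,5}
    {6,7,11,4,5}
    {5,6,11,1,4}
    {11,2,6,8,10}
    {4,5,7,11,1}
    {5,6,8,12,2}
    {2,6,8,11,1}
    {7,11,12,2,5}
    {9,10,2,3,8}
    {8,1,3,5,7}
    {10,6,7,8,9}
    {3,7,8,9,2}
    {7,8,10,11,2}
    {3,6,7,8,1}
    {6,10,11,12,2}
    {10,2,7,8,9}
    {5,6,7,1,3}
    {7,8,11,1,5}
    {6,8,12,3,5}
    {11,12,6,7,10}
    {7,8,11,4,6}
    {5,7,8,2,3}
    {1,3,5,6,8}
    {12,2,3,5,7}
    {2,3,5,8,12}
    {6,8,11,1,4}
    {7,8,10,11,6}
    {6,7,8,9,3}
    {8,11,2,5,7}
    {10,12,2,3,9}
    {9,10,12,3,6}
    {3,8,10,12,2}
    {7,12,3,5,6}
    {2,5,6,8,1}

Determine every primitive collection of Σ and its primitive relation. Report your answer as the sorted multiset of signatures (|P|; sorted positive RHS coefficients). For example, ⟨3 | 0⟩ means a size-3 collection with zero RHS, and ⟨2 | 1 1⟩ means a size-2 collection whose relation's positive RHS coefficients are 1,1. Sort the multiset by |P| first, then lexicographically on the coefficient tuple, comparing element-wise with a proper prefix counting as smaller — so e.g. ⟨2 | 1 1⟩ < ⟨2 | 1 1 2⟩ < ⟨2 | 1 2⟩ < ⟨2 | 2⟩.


Minimal non-faces — 25 found among 12 rays, 48 max cones:

  {5,10}:  v_{5} + v_{10} = 0 ; sig = ⟨2 | 0⟩
  {3,11}:  v_{3} + v_{11} = v_{7} ; sig = ⟨2 | 1⟩
  {1,12}:  v_{1} + v_{12} = v_{5} + v_{6} ; sig = ⟨2 | 1 1⟩
  {5,9}:  v_{5} + v_{9} = v_{3} + v_{7} ; sig = ⟨2 | 1 1⟩
  {1,10}:  v_{1} + v_{10} = v_{6} + v_{8} + v_{11} ; sig = ⟨2 | 1 1 1⟩
  {4,12}:  v_{4} + v_{12} = v_{5} + 2·v_{6} + v_{7} + v_{11} ; sig = ⟨2 | 1 1 1 2⟩
  {1,9}:  v_{1} + v_{9} = v_{6} + 2·v_{7} + v_{8} ; sig = ⟨2 | 1 1 2⟩
  {3,4}:  v_{3} + v_{4} = v_{1} + v_{6} + 2·v_{7} ; sig = ⟨2 | 1 1 2⟩
  {4,10}:  v_{4} + v_{10} = 2·v_{6} + v_{7} + v_{8} + 2·v_{11} ; sig = ⟨2 | 1 1 2 2⟩
  {4,9}:  v_{4} + v_{9} = 2·v_{6} + 3·v_{7} + v_{8} + v_{11} ; sig = ⟨2 | 1 1 2 3⟩
  {2,4}:  v_{2} + v_{4} = v_{1} + 2·v_{11} ; sig = ⟨2 | 1 2⟩
  {9,11}:  v_{9} + v_{11} = 2·v_{7} + v_{10} ; sig = ⟨2 | 1 2⟩
  {2,3,6}:  v_{2} + v_{3} + v_{6} = 0 ; sig = ⟨3 | 0⟩
  {8,11,12}:  v_{8} + v_{11} + v_{12} = 0 ; sig = ⟨3 | 0⟩
  {2,6,7}:  v_{2} + v_{6} + v_{7} = v_{11} ; sig = ⟨3 | 1⟩
  {3,7,10}:  v_{3} + v_{7} + v_{10} = v_{9} ; sig = ⟨3 | 1⟩
  {7,8,12}:  v_{7} + v_{8} + v_{12} = v_{3} ; sig = ⟨3 | 1⟩
  {2,6,9}:  v_{2} + v_{6} + v_{9} = v_{7} + v_{10} ; sig = ⟨3 | 1 1⟩
  {1,2,3}:  v_{1} + v_{2} + v_{3} = v_{5} + v_{8} + v_{11} ; sig = ⟨3 | 1 1 1⟩
  {1,2,7}:  v_{1} + v_{2} + v_{7} = v_{5} + v_{8} + 2·v_{11} ; sig = ⟨3 | 1 1 2⟩
  {4,5,8}:  v_{4} + v_{5} + v_{8} = 2·v_{1} + v_{7} ; sig = ⟨3 | 1 2⟩
  {8,9,12}:  v_{8} + v_{9} + v_{12} = 2·v_{3} + v_{10} ; sig = ⟨3 | 1 2⟩
  {1,6,7,11}:  v_{1} + v_{6} + v_{7} + v_{11} = v_{4} ; sig = ⟨4 | 1⟩
  {5,6,8,11}:  v_{5} + v_{6} + v_{8} + v_{11} = v_{1} ; sig = ⟨4 | 1⟩
  {5,6,7,8}:  v_{5} + v_{6} + v_{7} + v_{8} = v_{1} + v_{3} ; sig = ⟨4 | 1 1⟩

Sorted signature multiset PRS(X):
    ⟨2 | 0⟩
    ⟨2 | 1⟩
    ⟨2 | 1 1⟩
    ⟨2 | 1 1⟩
    ⟨2 | 1 1 1⟩
    ⟨2 | 1 1 1 2⟩
    ⟨2 | 1 1 2⟩
    ⟨2 | 1 1 2⟩
    ⟨2 | 1 1 2 2⟩
    ⟨2 | 1 1 2 3⟩
    ⟨2 | 1 2⟩
    ⟨2 | 1 2⟩
    ⟨3 | 0⟩
    ⟨3 | 0⟩
    ⟨3 | 1⟩
    ⟨3 | 1⟩
    ⟨3 | 1⟩
    ⟨3 | 1 1⟩
    ⟨3 | 1 1 1⟩
    ⟨3 | 1 1 2⟩
    ⟨3 | 1 2⟩
    ⟨3 | 1 2⟩
    ⟨4 | 1⟩
    ⟨4 | 1⟩
    ⟨4 | 1 1⟩


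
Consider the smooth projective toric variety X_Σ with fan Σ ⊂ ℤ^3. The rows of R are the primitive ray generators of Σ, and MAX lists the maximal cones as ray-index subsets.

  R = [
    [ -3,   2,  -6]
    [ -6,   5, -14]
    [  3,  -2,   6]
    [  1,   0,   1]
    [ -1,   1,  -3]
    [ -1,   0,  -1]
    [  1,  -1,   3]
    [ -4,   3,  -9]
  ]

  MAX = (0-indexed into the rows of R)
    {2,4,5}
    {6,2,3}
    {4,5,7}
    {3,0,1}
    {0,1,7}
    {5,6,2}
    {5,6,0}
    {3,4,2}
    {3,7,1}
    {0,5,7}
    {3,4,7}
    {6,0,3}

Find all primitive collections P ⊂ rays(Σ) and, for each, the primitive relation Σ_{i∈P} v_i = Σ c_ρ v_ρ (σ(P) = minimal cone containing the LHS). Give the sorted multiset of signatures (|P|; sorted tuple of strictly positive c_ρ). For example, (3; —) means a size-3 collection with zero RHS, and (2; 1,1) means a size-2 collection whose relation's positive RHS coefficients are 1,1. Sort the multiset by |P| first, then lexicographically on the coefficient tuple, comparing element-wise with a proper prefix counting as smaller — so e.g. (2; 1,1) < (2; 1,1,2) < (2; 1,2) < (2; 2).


Minimal non-faces — 11 found among 8 rays, 12 max cones:

  P = {0,2}:  v_{0} + v_{2} = 0  ⟹  sig = (2; —)
  P = {3,5}:  v_{3} + v_{5} = 0  ⟹  sig = (2; —)
  P = {4,6}:  v_{4} + v_{6} = 0  ⟹  sig = (2; —)
  P = {0,4}:  v_{0} + v_{4} = v_{7}  ⟹  sig = (2; 1)
  P = {2,7}:  v_{2} + v_{7} = v_{4}  ⟹  sig = (2; 1)
  P = {6,7}:  v_{6} + v_{7} = v_{0}  ⟹  sig = (2; 1)
  P = {1,2}:  v_{1} + v_{2} = v_{3} + v_{7}  ⟹  sig = (2; 1,1)
  P = {1,5}:  v_{1} + v_{5} = v_{0} + v_{7}  ⟹  sig = (2; 1,1)
  P = {1,4}:  v_{1} + v_{4} = v_{3} + 2·v_{7}  ⟹  sig = (2; 1,2)
  P = {1,6}:  v_{1} + v_{6} = 2·v_{0} + v_{3}  ⟹  sig = (2; 1,2)
  P = {0,3,7}:  v_{0} + v_{3} + v_{7} = v_{1}  ⟹  sig = (3; 1)

so the primitive-relation signature multiset is
{ (2; —) ×3,  (2; 1) ×3,  (2; 1,1) ×2,  (2; 1,2) ×2,  (3; 1) }


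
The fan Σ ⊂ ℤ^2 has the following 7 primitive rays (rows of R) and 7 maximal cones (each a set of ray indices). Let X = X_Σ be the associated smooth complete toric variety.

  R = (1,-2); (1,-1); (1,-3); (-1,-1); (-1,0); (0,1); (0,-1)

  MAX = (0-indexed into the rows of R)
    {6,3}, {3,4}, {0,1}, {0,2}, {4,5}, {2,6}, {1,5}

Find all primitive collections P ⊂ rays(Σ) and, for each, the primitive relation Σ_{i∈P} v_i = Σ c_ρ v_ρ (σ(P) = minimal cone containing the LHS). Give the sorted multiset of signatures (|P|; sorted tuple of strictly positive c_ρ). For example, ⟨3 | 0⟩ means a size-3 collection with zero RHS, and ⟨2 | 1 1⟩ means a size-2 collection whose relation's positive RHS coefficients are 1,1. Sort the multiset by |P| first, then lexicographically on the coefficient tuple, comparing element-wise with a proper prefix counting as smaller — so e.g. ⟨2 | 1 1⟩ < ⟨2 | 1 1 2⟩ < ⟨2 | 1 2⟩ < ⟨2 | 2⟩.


Δ(Σ) — 7 vertices, 14 min non-faces:

  {5,6}:  v_{5} + v_{6} = 0  ⇒ sig = ⟨2 | 0⟩
  {0,5}:  v_{0} + v_{5} = v_{1}  ⇒ sig = ⟨2 | 1⟩
  {0,6}:  v_{0} + v_{6} = v_{2}  ⇒ sig = ⟨2 | 1⟩
  {1,4}:  v_{1} + v_{4} = v_{6}  ⇒ sig = ⟨2 | 1⟩
  {1,6}:  v_{1} + v_{6} = v_{0}  ⇒ sig = ⟨2 | 1⟩
  {2,5}:  v_{2} + v_{5} = v_{0}  ⇒ sig = ⟨2 | 1⟩
  {3,5}:  v_{3} + v_{5} = v_{4}  ⇒ sig = ⟨2 | 1⟩
  {4,6}:  v_{4} + v_{6} = v_{3}  ⇒ sig = ⟨2 | 1⟩
  {0,4}:  v_{0} + v_{4} = 2·v_{6}  ⇒ sig = ⟨2 | 2⟩
  {1,2}:  v_{1} + v_{2} = 2·v_{0}  ⇒ sig = ⟨2 | 2⟩
  {1,3}:  v_{1} + v_{3} = 2·v_{6}  ⇒ sig = ⟨2 | 2⟩
  {0,3}:  v_{0} + v_{3} = 3·v_{6}  ⇒ sig = ⟨2 | 3⟩
  {2,4}:  v_{2} + v_{4} = 3·v_{6}  ⇒ sig = ⟨2 | 3⟩
  {2,3}:  v_{2} + v_{3} = 4·v_{6}  ⇒ sig = ⟨2 | 4⟩

Sorted signature multiset PRS(X):
    |P|=2: 14 collections, coeffs (), (1), (1), (1), (1), (1), (1), (1), (2), (2), (2), (3), (3), (4)


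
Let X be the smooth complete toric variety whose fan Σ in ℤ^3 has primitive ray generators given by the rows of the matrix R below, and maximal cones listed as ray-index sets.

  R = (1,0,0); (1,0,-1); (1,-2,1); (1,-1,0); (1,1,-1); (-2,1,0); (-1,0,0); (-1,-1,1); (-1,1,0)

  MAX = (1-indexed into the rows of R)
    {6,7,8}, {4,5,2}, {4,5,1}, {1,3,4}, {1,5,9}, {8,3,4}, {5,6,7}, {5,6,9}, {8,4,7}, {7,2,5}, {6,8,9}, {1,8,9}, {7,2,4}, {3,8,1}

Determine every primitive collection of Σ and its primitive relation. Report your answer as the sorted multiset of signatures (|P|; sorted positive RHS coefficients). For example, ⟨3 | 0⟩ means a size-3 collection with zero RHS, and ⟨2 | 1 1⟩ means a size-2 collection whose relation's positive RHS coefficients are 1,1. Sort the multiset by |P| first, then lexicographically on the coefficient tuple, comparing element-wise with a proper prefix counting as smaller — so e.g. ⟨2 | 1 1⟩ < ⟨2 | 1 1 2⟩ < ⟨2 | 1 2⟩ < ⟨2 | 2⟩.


17 minimal non-faces of Δ(Σ) (on 9 rays):

  P = {1,7}:  v_{1} + v_{7} = 0  so sig = ⟨2 | 0⟩
  P = {4,9}:  v_{4} + v_{9} = 0  so sig = ⟨2 | 0⟩
  P = {5,8}:  v_{5} + v_{8} = 0  so sig = ⟨2 | 0⟩
  P = {1,6}:  v_{1} + v_{6} = v_{9}  so sig = ⟨2 | 1⟩
  P = {3,6}:  v_{3} + v_{6} = v_{8}  so sig = ⟨2 | 1⟩
  P = {4,6}:  v_{4} + v_{6} = v_{7}  so sig = ⟨2 | 1⟩
  P = {7,9}:  v_{7} + v_{9} = v_{6}  so sig = ⟨2 | 1⟩
  P = {1,2}:  v_{1} + v_{2} = v_{4} + v_{5}  so sig = ⟨2 | 1 1⟩
  P = {2,8}:  v_{2} + v_{8} = v_{4} + v_{7}  so sig = ⟨2 | 1 1⟩
  P = {2,9}:  v_{2} + v_{9} = v_{5} + v_{7}  so sig = ⟨2 | 1 1⟩
  P = {3,5}:  v_{3} + v_{5} = v_{1} + v_{4}  so sig = ⟨2 | 1 1⟩
  P = {3,7}:  v_{3} + v_{7} = v_{4} + v_{8}  so sig = ⟨2 | 1 1⟩
  P = {3,9}:  v_{3} + v_{9} = v_{1} + v_{8}  so sig = ⟨2 | 1 1⟩
  P = {2,6}:  v_{2} + v_{6} = v_{5} + 2·v_{7}  so sig = ⟨2 | 1 2⟩
  P = {2,3}:  v_{2} + v_{3} = 2·v_{4}  so sig = ⟨2 | 2⟩
  P = {1,4,8}:  v_{1} + v_{4} + v_{8} = v_{3}  so sig = ⟨3 | 1⟩
  P = {4,5,7}:  v_{4} + v_{5} + v_{7} = v_{2}  so sig = ⟨3 | 1⟩

Signatures (|P|; sorted positive RHS coefficients), sorted:
    |P|=2: 15 collections, coeffs (), (), (), (1), (1), (1), (1), (1,1), (1,1), (1,1), (1,1), (1,1), (1,1), (1,2), (2)
    |P|=3: 2 collections, coeffs (1), (1)


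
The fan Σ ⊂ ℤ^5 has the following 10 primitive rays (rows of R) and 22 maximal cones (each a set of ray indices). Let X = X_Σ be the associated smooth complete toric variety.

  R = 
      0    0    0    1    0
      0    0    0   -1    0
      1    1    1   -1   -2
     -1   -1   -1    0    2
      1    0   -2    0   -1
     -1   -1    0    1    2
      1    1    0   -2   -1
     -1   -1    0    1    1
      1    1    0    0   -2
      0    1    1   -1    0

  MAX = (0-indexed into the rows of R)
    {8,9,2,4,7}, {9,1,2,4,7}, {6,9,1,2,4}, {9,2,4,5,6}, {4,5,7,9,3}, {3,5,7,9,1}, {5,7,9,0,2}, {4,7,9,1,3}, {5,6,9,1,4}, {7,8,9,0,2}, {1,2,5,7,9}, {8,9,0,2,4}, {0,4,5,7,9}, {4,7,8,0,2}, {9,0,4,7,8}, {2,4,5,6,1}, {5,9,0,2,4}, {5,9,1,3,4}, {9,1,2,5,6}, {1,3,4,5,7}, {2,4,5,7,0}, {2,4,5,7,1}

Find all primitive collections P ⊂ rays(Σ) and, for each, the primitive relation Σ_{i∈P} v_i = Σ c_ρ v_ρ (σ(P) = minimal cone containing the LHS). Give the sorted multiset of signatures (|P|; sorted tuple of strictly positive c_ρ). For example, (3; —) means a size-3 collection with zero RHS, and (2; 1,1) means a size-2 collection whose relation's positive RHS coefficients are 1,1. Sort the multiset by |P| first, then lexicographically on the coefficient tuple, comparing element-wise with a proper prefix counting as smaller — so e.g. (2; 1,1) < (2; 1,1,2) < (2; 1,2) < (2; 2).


|primitive collections| = 14. Relations:

  {0,1}:  v_{0} + v_{1} = 0  →  sig = (2; —)
  {2,3}:  v_{2} + v_{3} = v_{1}  →  sig = (2; 1)
  {5,8}:  v_{5} + v_{8} = v_{0}  →  sig = (2; 1)
  {6,7}:  v_{6} + v_{7} = v_{1}  →  sig = (2; 1)
  {3,8}:  v_{3} + v_{8} = v_{4} + v_{7} + v_{9}  →  sig = (2; 1,1,1)
  {6,8}:  v_{6} + v_{8} = v_{2} + v_{4} + v_{9}  →  sig = (2; 1,1,1)
  {0,3}:  v_{0} + v_{3} = v_{4} + v_{5} + v_{7} + v_{9}  →  sig = (2; 1,1,1,1)
  {0,6}:  v_{0} + v_{6} = v_{2} + v_{4} + v_{5} + v_{9}  →  sig = (2; 1,1,1,1)
  {1,8}:  v_{1} + v_{8} = v_{2} + v_{4} + v_{7} + v_{9}  →  sig = (2; 1,1,1,1)
  {3,6}:  v_{3} + v_{6} = 2·v_{1} + v_{4} + v_{5} + v_{9}  →  sig = (2; 1,1,1,2)
  {2,4,5,7,9}:  v_{2} + v_{4} + v_{5} + v_{7} + v_{9} = 0  →  sig = (5; —)
  {0,2,4,7,9}:  v_{0} + v_{2} + v_{4} + v_{7} + v_{9} = v_{8}  →  sig = (5; 1)
  {1,2,4,5,9}:  v_{1} + v_{2} + v_{4} + v_{5} + v_{9} = v_{6}  →  sig = (5; 1)
  {1,4,5,7,9}:  v_{1} + v_{4} + v_{5} + v_{7} + v_{9} = v_{3}  →  sig = (5; 1)

Signatures (|P|; sorted positive RHS coefficients), sorted:
{ (2; —),  (2; 1) ×3,  (2; 1,1,1) ×2,  (2; 1,1,1,1) ×3,  (2; 1,1,1,2),  (5; —),  (5; 1) ×3 }


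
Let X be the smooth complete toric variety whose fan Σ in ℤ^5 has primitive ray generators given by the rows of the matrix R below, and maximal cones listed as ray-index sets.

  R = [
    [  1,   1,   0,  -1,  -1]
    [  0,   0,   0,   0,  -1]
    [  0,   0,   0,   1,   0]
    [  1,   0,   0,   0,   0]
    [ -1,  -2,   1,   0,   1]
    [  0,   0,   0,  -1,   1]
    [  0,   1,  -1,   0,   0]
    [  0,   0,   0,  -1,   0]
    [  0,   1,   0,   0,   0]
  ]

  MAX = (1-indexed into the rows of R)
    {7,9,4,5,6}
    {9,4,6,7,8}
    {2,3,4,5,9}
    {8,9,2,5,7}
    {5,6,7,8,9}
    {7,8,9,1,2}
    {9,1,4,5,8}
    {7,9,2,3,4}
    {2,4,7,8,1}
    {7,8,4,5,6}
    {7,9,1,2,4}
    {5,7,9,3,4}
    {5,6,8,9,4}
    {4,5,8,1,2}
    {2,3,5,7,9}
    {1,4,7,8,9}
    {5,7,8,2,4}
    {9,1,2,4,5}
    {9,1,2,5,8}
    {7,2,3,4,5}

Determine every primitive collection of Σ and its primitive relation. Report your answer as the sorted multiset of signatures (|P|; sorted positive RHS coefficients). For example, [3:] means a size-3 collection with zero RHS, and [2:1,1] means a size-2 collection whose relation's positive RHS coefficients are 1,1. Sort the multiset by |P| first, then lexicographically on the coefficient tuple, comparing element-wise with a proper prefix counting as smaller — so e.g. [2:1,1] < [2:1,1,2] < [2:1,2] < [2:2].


9 minimal non-faces of Δ(Σ) (on 9 rays):

  {3,8}:  v_{3} + v_{8} = 0  ⇒ sig = [2:]
  {2,6}:  v_{2} + v_{6} = v_{8}  ⇒ sig = [2:1]
  {1,3}:  v_{1} + v_{3} = v_{2} + v_{4} + v_{9}  ⇒ sig = [2:1,1,1]
  {3,6}:  v_{3} + v_{6} = v_{4} + v_{5} + v_{7} + v_{9}  ⇒ sig = [2:1,1,1,1]
  {1,6}:  v_{1} + v_{6} = v_{4} + 2·v_{8} + v_{9}  ⇒ sig = [2:1,1,2]
  {1,5,7}:  v_{1} + v_{5} + v_{7} = v_{8}  ⇒ sig = [3:1]
  {2,4,8,9}:  v_{2} + v_{4} + v_{8} + v_{9} = v_{1}  ⇒ sig = [4:1]
  {2,4,5,7,9}:  v_{2} + v_{4} + v_{5} + v_{7} + v_{9} = 0  ⇒ sig = [5:]
  {4,5,7,8,9}:  v_{4} + v_{5} + v_{7} + v_{8} + v_{9} = v_{6}  ⇒ sig = [5:1]

so the primitive-relation signature multiset is
    [2:]
    [2:1]
    [2:1,1,1]
    [2:1,1,1,1]
    [2:1,1,2]
    [3:1]
    [4:1]
    [5:]
    [5:1]


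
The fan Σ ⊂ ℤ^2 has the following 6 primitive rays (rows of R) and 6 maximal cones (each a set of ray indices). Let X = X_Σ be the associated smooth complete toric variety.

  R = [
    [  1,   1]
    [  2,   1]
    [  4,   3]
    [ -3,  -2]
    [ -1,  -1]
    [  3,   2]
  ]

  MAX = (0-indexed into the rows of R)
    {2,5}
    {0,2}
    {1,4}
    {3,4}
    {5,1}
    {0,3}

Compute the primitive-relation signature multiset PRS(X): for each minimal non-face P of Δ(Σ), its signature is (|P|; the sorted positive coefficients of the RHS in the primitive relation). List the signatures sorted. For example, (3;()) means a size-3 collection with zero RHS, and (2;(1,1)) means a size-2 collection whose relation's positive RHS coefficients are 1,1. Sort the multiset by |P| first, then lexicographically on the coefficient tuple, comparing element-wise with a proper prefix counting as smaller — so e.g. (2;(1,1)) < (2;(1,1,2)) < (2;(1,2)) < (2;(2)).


9 collections generate NE(X_Σ); each relation:

  P = {0,4}:  v_{0} + v_{4} = 0  →  sig = (2;())
  P = {3,5}:  v_{3} + v_{5} = 0  →  sig = (2;())
  P = {0,1}:  v_{0} + v_{1} = v_{5}  →  sig = (2;(1))
  P = {0,5}:  v_{0} + v_{5} = v_{2}  →  sig = (2;(1))
  P = {1,3}:  v_{1} + v_{3} = v_{4}  →  sig = (2;(1))
  P = {2,3}:  v_{2} + v_{3} = v_{0}  →  sig = (2;(1))
  P = {2,4}:  v_{2} + v_{4} = v_{5}  →  sig = (2;(1))
  P = {4,5}:  v_{4} + v_{5} = v_{1}  →  sig = (2;(1))
  P = {1,2}:  v_{1} + v_{2} = 2·v_{5}  →  sig = (2;(2))

Sorted signature multiset PRS(X):
{ (2;()) ×2,  (2;(1)) ×6,  (2;(2)) }


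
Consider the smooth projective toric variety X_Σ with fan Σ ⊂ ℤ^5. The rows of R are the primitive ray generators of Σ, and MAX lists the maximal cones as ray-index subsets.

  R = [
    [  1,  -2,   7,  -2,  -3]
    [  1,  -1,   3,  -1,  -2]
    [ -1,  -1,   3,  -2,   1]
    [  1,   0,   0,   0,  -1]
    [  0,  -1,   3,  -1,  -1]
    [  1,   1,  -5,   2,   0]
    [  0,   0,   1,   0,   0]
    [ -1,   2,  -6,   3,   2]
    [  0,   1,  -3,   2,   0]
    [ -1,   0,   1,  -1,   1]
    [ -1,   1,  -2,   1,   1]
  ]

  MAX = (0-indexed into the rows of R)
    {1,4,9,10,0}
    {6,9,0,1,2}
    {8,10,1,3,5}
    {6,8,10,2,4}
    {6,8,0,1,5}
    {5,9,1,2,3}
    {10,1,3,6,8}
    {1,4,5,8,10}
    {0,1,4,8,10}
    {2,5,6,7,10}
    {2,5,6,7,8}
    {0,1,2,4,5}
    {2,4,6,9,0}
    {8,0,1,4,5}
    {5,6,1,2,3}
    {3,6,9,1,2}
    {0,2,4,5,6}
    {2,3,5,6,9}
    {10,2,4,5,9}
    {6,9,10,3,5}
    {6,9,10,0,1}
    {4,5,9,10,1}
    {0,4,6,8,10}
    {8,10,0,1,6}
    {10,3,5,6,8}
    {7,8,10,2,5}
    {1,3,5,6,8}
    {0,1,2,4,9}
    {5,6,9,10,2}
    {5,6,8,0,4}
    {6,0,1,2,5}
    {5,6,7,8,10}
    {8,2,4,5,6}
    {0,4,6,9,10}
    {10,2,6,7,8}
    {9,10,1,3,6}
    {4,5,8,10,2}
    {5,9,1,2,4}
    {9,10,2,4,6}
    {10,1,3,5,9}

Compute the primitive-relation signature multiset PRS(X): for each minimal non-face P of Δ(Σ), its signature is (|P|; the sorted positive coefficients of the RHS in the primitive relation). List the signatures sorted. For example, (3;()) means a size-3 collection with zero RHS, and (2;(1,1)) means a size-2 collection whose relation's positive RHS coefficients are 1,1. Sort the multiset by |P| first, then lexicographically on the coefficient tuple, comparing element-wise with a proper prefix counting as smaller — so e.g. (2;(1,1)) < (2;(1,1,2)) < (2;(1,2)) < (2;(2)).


Δ(Σ) — 11 vertices, 22 min non-faces:

  • {1,7}:  v_{1} + v_{7} = v_{8}  ⇒ sig = (2;(1))
  • {3,4}:  v_{3} + v_{4} = v_{1}  ⇒ sig = (2;(1))
  • {8,9}:  v_{8} + v_{9} = v_{10}  ⇒ sig = (2;(1))
  • {0,7}:  v_{0} + v_{7} = v_{4} + v_{6} + v_{8}  ⇒ sig = (2;(1,1,1))
  • {3,7}:  v_{3} + v_{7} = v_{5} + v_{6} + v_{10}  ⇒ sig = (2;(1,1,1))
  • {7,9}:  v_{7} + v_{9} = v_{2} + v_{5} + v_{6} + 2·v_{10}  ⇒ sig = (2;(1,1,1,2))
  • {0,3}:  v_{0} + v_{3} = 2·v_{1} + v_{6}  ⇒ sig = (2;(1,2))
  • {4,7}:  v_{4} + v_{7} = v_{2} + 2·v_{8}  ⇒ sig = (2;(1,2))
  • {2,3,8}:  v_{2} + v_{3} + v_{8} = 0  ⇒ sig = (3;())
  • {0,5,9}:  v_{0} + v_{5} + v_{9} = v_{1}  ⇒ sig = (3;(1))
  • {1,2,8}:  v_{1} + v_{2} + v_{8} = v_{4}  ⇒ sig = (3;(1))
  • {1,4,6}:  v_{1} + v_{4} + v_{6} = v_{0}  ⇒ sig = (3;(1))
  • {2,3,10}:  v_{2} + v_{3} + v_{10} = v_{9}  ⇒ sig = (3;(1))
  • {0,5,10}:  v_{0} + v_{5} + v_{10} = v_{1} + v_{8}  ⇒ sig = (3;(1,1))
  • {1,2,10}:  v_{1} + v_{2} + v_{10} = v_{4} + v_{9}  ⇒ sig = (3;(1,1))
  • {0,2,10}:  v_{0} + v_{2} + v_{10} = 2·v_{4} + v_{6} + v_{9}  ⇒ sig = (3;(1,1,2))
  • {0,2,8}:  v_{0} + v_{2} + v_{8} = 2·v_{4} + v_{6}  ⇒ sig = (3;(1,2))
  • {4,5,6,9}:  v_{4} + v_{5} + v_{6} + v_{9} = 0  ⇒ sig = (4;())
  • {1,5,6,9}:  v_{1} + v_{5} + v_{6} + v_{9} = v_{3}  ⇒ sig = (4;(1))
  • {4,5,6,10}:  v_{4} + v_{5} + v_{6} + v_{10} = v_{8}  ⇒ sig = (4;(1))
  • {1,5,6,10}:  v_{1} + v_{5} + v_{6} + v_{10} = v_{3} + v_{8}  ⇒ sig = (4;(1,1))
  • {2,5,6,8,10}:  v_{2} + v_{5} + v_{6} + v_{8} + v_{10} = v_{7}  ⇒ sig = (5;(1))

Signatures (|P|; sorted positive RHS coefficients), sorted:
    (2;(1))
    (2;(1))
    (2;(1))
    (2;(1,1,1))
    (2;(1,1,1))
    (2;(1,1,1,2))
    (2;(1,2))
    (2;(1,2))
    (3;())
    (3;(1))
    (3;(1))
    (3;(1))
    (3;(1))
    (3;(1,1))
    (3;(1,1))
    (3;(1,1,2))
    (3;(1,2))
    (4;())
    (4;(1))
    (4;(1))
    (4;(1,1))
    (5;(1))


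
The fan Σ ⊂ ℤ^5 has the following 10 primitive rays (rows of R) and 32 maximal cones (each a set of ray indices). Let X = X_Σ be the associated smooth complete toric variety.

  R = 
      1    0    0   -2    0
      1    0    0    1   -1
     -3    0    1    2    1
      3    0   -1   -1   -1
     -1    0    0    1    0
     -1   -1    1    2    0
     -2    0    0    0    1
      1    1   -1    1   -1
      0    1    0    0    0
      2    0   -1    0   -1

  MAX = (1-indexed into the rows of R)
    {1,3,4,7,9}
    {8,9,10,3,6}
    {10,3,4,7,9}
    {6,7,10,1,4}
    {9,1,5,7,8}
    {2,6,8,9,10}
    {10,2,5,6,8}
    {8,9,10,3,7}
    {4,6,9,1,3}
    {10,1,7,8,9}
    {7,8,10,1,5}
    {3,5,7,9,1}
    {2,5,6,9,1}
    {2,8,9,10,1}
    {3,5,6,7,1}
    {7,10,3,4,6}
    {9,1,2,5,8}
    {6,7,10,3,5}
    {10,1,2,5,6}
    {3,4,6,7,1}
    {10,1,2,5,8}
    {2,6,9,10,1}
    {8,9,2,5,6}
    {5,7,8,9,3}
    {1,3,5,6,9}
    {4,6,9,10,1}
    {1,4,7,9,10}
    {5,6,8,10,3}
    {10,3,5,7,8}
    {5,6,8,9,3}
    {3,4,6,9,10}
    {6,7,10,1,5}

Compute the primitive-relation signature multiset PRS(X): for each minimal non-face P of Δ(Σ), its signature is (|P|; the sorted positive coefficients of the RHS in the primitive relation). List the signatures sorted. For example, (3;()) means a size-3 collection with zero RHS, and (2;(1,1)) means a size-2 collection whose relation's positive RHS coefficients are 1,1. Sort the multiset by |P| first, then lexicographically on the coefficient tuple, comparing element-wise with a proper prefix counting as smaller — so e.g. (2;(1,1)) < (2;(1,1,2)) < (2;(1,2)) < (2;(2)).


Primitive collections (11):

  {2,7}:  v_{2} + v_{7} = v_{5}  →  sig = (2;(1))
  {4,5}:  v_{4} + v_{5} = v_{10}  →  sig = (2;(1))
  {2,3}:  v_{2} + v_{3} = v_{5} + v_{6} + v_{9}  →  sig = (2;(1,1,1))
  {2,4}:  v_{2} + v_{4} = v_{1} + v_{6} + v_{9} + 2·v_{10}  →  sig = (2;(1,1,1,2))
  {4,8}:  v_{4} + v_{8} = v_{9} + 2·v_{10}  →  sig = (2;(1,2))
  {1,3,10}:  v_{1} + v_{3} + v_{10} = 0  →  sig = (3;())
  {1,6,8}:  v_{1} + v_{6} + v_{8} = v_{2}  →  sig = (3;(1))
  {5,9,10}:  v_{5} + v_{9} + v_{10} = v_{8}  →  sig = (3;(1))
  {6,7,9}:  v_{6} + v_{7} + v_{9} = v_{3}  →  sig = (3;(1))
  {1,3,8}:  v_{1} + v_{3} + v_{8} = v_{5} + v_{9}  →  sig = (3;(1,1))
  {6,7,8}:  v_{6} + v_{7} + v_{8} = v_{3} + v_{5} + v_{10}  →  sig = (3;(1,1,1))

Signatures (|P|; sorted positive RHS coefficients), sorted:
    (2;(1))
    (2;(1))
    (2;(1,1,1))
    (2;(1,1,1,2))
    (2;(1,2))
    (3;())
    (3;(1))
    (3;(1))
    (3;(1))
    (3;(1,1))
    (3;(1,1,1))


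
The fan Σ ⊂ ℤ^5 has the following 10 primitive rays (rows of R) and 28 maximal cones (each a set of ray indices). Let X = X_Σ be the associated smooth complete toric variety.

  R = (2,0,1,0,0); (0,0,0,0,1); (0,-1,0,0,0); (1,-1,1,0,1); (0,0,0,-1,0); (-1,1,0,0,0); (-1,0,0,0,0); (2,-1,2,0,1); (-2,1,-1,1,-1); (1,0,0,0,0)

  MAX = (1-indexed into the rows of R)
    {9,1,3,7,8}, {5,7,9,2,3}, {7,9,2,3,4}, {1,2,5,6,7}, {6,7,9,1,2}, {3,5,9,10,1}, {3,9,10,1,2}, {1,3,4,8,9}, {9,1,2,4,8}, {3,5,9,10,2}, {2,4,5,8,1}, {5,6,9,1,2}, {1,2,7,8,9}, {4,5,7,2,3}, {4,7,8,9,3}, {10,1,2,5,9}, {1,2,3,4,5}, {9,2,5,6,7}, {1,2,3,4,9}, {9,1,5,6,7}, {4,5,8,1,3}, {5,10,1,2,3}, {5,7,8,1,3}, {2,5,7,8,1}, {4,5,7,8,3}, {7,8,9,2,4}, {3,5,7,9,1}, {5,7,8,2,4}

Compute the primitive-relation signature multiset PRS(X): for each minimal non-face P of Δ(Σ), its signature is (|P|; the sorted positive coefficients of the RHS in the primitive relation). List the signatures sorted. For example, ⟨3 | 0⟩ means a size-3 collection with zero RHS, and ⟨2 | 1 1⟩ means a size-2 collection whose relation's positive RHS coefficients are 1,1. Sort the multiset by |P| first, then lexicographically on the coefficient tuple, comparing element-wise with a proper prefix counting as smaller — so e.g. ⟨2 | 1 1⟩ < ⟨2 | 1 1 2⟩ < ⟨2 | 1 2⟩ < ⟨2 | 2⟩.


Minimal non-faces — 14 found among 10 rays, 28 max cones:

  {7,10}:  v_{7} + v_{10} = 0  ⇒ sig = ⟨2 | 0⟩
  {3,6}:  v_{3} + v_{6} = v_{7}  ⇒ sig = ⟨2 | 1⟩
  {8,10}:  v_{8} + v_{10} = v_{1} + v_{4}  ⇒ sig = ⟨2 | 1 1⟩
  {4,10}:  v_{4} + v_{10} = v_{1} + v_{2} + v_{3}  ⇒ sig = ⟨2 | 1 1 1⟩
  {6,10}:  v_{6} + v_{10} = v_{1} + v_{2} + v_{5} + v_{9}  ⇒ sig = ⟨2 | 1 1 1 1⟩
  {4,6}:  v_{4} + v_{6} = v_{1} + v_{2} + 2·v_{7}  ⇒ sig = ⟨2 | 1 1 2⟩
  {6,8}:  v_{6} + v_{8} = 2·v_{1} + v_{2} + 3·v_{7}  ⇒ sig = ⟨2 | 1 2 3⟩
  {1,4,7}:  v_{1} + v_{4} + v_{7} = v_{8}  ⇒ sig = ⟨3 | 1⟩
  {4,5,9}:  v_{4} + v_{5} + v_{9} = v_{7}  ⇒ sig = ⟨3 | 1⟩
  {5,8,9}:  v_{5} + v_{8} + v_{9} = v_{1} + 2·v_{7}  ⇒ sig = ⟨3 | 1 2⟩
  {2,3,8}:  v_{2} + v_{3} + v_{8} = 2·v_{4}  ⇒ sig = ⟨3 | 2⟩
  {1,2,3,7}:  v_{1} + v_{2} + v_{3} + v_{7} = v_{4}  ⇒ sig = ⟨4 | 1⟩
  {1,2,3,5,9}:  v_{1} + v_{2} + v_{3} + v_{5} + v_{9} = 0  ⇒ sig = ⟨5 | 0⟩
  {1,2,5,7,9}:  v_{1} + v_{2} + v_{5} + v_{7} + v_{9} = v_{6}  ⇒ sig = ⟨5 | 1⟩

Sorted signature multiset PRS(X):
{ ⟨2 | 0⟩,  ⟨2 | 1⟩,  ⟨2 | 1 1⟩,  ⟨2 | 1 1 1⟩,  ⟨2 | 1 1 1 1⟩,  ⟨2 | 1 1 2⟩,  ⟨2 | 1 2 3⟩,  ⟨3 | 1⟩ ×2,  ⟨3 | 1 2⟩,  ⟨3 | 2⟩,  ⟨4 | 1⟩,  ⟨5 | 0⟩,  ⟨5 | 1⟩ }


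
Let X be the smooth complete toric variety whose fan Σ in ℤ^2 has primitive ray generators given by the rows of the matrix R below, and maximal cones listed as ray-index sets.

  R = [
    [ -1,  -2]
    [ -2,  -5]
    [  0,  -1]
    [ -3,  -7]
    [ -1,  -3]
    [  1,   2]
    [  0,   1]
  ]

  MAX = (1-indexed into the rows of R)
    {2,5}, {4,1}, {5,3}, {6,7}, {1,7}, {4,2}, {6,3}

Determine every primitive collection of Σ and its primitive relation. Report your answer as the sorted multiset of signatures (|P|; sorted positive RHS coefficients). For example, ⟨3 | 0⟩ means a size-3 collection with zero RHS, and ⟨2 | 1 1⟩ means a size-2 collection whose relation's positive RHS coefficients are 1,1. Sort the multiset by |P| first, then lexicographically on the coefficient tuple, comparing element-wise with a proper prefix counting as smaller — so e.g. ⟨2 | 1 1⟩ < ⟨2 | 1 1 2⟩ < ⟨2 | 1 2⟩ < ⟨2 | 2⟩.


Primitive collections (14):

  • {1,6}:  v_{1} + v_{6} = 0 ; sig = ⟨2 | 0⟩
  • {3,7}:  v_{3} + v_{7} = 0 ; sig = ⟨2 | 0⟩
  • {1,2}:  v_{1} + v_{2} = v_{4} ; sig = ⟨2 | 1⟩
  • {1,3}:  v_{1} + v_{3} = v_{5} ; sig = ⟨2 | 1⟩
  • {1,5}:  v_{1} + v_{5} = v_{2} ; sig = ⟨2 | 1⟩
  • {2,6}:  v_{2} + v_{6} = v_{5} ; sig = ⟨2 | 1⟩
  • {4,6}:  v_{4} + v_{6} = v_{2} ; sig = ⟨2 | 1⟩
  • {5,6}:  v_{5} + v_{6} = v_{3} ; sig = ⟨2 | 1⟩
  • {5,7}:  v_{5} + v_{7} = v_{1} ; sig = ⟨2 | 1⟩
  • {3,4}:  v_{3} + v_{4} = v_{2} + v_{5} ; sig = ⟨2 | 1 1⟩
  • {2,3}:  v_{2} + v_{3} = 2·v_{5} ; sig = ⟨2 | 2⟩
  • {2,7}:  v_{2} + v_{7} = 2·v_{1} ; sig = ⟨2 | 2⟩
  • {4,5}:  v_{4} + v_{5} = 2·v_{2} ; sig = ⟨2 | 2⟩
  • {4,7}:  v_{4} + v_{7} = 3·v_{1} ; sig = ⟨2 | 3⟩

Hence PRS(X_Σ) =
{ ⟨2 | 0⟩ ×2,  ⟨2 | 1⟩ ×7,  ⟨2 | 1 1⟩,  ⟨2 | 2⟩ ×3,  ⟨2 | 3⟩ }
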